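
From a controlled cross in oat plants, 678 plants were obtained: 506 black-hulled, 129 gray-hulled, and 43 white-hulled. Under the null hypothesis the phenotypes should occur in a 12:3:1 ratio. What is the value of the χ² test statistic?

Expected counts for N = 678 under a 12:3:1 ratio (total parts = 16):
  black-hulled: 678 × 12/16 = 508.5
  gray-hulled: 678 × 3/16 = 127.125
  white-hulled: 678 × 1/16 = 42.375
χ² = Σ (O − E)² / E
  black-hulled: (506 − 508.5)² / 508.5 = 0.0123
  gray-hulled: (129 − 127.125)² / 127.125 = 0.0277
  white-hulled: (43 − 42.375)² / 42.375 = 0.0092
χ² = 0.0123 + 0.0277 + 0.0092 = 0.0492 ≈ 0.049

0.049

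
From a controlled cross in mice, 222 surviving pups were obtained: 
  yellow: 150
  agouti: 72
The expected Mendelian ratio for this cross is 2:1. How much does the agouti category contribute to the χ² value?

Under the 2:1 hypothesis (Σ ratio = 3, N = 222):
  yellow: 222 × 2/3 = 148
  agouti: 222 × 1/3 = 74
Contribution of agouti: (72 − 74)² / 74 = 0.0541

0.054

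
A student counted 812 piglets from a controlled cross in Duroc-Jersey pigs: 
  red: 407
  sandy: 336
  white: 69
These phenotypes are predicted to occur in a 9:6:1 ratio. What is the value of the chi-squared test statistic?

15.240

Expected counts for N = 812 under a 9:6:1 ratio (total parts = 16):
  red: 812 × 9/16 = 456.75
  sandy: 812 × 6/16 = 304.5
  white: 812 × 1/16 = 50.75
χ² = Σ (O − E)² / E
  red: (407 − 456.75)² / 456.75 = 5.4189
  sandy: (336 − 304.5)² / 304.5 = 3.2586
  white: (69 − 50.75)² / 50.75 = 6.5628
χ² = 5.4189 + 3.2586 + 6.5628 = 15.2403 ≈ 15.240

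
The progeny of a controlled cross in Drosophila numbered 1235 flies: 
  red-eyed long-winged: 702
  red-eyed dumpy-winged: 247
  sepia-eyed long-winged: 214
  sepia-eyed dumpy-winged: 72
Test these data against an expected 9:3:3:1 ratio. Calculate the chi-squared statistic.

Total ratio parts = 16. Expected numbers out of 1235:
  red-eyed long-winged: 1235 × 9/16 = 694.6875
  red-eyed dumpy-winged: 1235 × 3/16 = 231.5625
  sepia-eyed long-winged: 1235 × 3/16 = 231.5625
  sepia-eyed dumpy-winged: 1235 × 1/16 = 77.1875
χ² = Σ (O − E)² / E
  red-eyed long-winged: (702 − 694.6875)² / 694.6875 = 0.0770
  red-eyed dumpy-winged: (247 − 231.5625)² / 231.5625 = 1.0292
  sepia-eyed long-winged: (214 − 231.5625)² / 231.5625 = 1.3320
  sepia-eyed dumpy-winged: (72 − 77.1875)² / 77.1875 = 0.3486
χ² = 0.0770 + 1.0292 + 1.3320 + 0.3486 = 2.7868 ≈ 2.787

2.787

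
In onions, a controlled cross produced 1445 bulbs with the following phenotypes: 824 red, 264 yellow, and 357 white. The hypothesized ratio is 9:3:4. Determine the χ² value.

0.382

Under the 9:3:4 hypothesis (Σ ratio = 16, N = 1445):
  red: 1445 × 9/16 = 812.8125
  yellow: 1445 × 3/16 = 270.9375
  white: 1445 × 4/16 = 361.25
χ² = Σ (O − E)² / E
  red: (824 − 812.8125)² / 812.8125 = 0.1540
  yellow: (264 − 270.9375)² / 270.9375 = 0.1776
  white: (357 − 361.25)² / 361.25 = 0.0500
χ² = 0.1540 + 0.1776 + 0.0500 = 0.3816 ≈ 0.382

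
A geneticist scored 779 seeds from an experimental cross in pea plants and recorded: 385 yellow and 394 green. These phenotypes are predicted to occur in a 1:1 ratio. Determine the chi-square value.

Expected counts for N = 779 under a 1:1 ratio (total parts = 2):
  yellow: 779 × 1/2 = 389.5
  green: 779 × 1/2 = 389.5
χ² = Σ (O − E)² / E
  yellow: (385 − 389.5)² / 389.5 = 0.0520
  green: (394 − 389.5)² / 389.5 = 0.0520
χ² = 0.0520 + 0.0520 = 0.104

0.104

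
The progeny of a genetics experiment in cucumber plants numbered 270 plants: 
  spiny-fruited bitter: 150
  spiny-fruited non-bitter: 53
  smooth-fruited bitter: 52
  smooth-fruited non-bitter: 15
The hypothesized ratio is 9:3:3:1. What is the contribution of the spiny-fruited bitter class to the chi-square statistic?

Under the 9:3:3:1 hypothesis (Σ ratio = 16, N = 270):
  spiny-fruited bitter: 270 × 9/16 = 151.875
  spiny-fruited non-bitter: 270 × 3/16 = 50.625
  smooth-fruited bitter: 270 × 3/16 = 50.625
  smooth-fruited non-bitter: 270 × 1/16 = 16.875
Contribution of spiny-fruited bitter: (150 − 151.875)² / 151.875 = 0.0231

0.023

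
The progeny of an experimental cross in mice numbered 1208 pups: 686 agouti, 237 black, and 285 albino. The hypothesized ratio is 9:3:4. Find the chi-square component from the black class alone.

0.487

Under the 9:3:4 hypothesis (Σ ratio = 16, N = 1208):
  agouti: 1208 × 9/16 = 679.5
  black: 1208 × 3/16 = 226.5
  albino: 1208 × 4/16 = 302
Contribution of black: (237 − 226.5)² / 226.5 = 0.4868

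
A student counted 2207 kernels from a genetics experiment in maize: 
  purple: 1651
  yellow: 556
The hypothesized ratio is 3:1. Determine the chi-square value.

Expected counts for N = 2207 under a 3:1 ratio (total parts = 4):
  purple: 2207 × 3/4 = 1655.25
  yellow: 2207 × 1/4 = 551.75
χ² = Σ (O − E)² / E
  purple: (1651 − 1655.25)² / 1655.25 = 0.0109
  yellow: (556 − 551.75)² / 551.75 = 0.0327
χ² = 0.0109 + 0.0327 = 0.0436 ≈ 0.044

0.044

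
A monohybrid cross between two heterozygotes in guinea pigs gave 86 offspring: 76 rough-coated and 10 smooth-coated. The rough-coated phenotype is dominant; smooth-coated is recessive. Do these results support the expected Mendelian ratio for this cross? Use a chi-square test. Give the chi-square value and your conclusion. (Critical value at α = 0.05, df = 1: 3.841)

For a monohybrid cross between heterozygotes with complete dominance, the expected phenotypic ratio is 3:1.
Total ratio parts = 4. Expected numbers out of 86:
  rough-coated: 86 × 3/4 = 64.5
  smooth-coated: 86 × 1/4 = 21.5
χ² = Σ (O − E)² / E
  rough-coated: (76 − 64.5)² / 64.5 = 2.0504
  smooth-coated: (10 − 21.5)² / 21.5 = 6.1512
χ² = 2.0504 + 6.1512 = 8.2016 ≈ 8.202
Degrees of freedom = 2 − 1 = 1; critical value at α = 0.05 is 3.841.
Since 8.202 > 3.841, we reject the null hypothesis — the data do not fit the 3:1 ratio.

8.202; not consistent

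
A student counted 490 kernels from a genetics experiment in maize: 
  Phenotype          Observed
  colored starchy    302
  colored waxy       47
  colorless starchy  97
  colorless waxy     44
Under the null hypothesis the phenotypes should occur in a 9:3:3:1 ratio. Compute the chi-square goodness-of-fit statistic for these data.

30.570

Total ratio parts = 16. Expected numbers out of 490:
  colored starchy: 490 × 9/16 = 275.625
  colored waxy: 490 × 3/16 = 91.875
  colorless starchy: 490 × 3/16 = 91.875
  colorless waxy: 490 × 1/16 = 30.625
χ² = Σ (O − E)² / E
  colored starchy: (302 − 275.625)² / 275.625 = 2.5239
  colored waxy: (47 − 91.875)² / 91.875 = 21.9185
  colorless starchy: (97 − 91.875)² / 91.875 = 0.2859
  colorless waxy: (44 − 30.625)² / 30.625 = 5.8413
χ² = 2.5239 + 21.9185 + 0.2859 + 5.8413 = 30.5696 ≈ 30.570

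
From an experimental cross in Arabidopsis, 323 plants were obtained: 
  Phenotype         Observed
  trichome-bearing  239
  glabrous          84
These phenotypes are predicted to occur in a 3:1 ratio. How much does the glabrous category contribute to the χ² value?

0.131

Total ratio parts = 4. Expected numbers out of 323:
  trichome-bearing: 323 × 3/4 = 242.25
  glabrous: 323 × 1/4 = 80.75
Contribution of glabrous: (84 − 80.75)² / 80.75 = 0.1308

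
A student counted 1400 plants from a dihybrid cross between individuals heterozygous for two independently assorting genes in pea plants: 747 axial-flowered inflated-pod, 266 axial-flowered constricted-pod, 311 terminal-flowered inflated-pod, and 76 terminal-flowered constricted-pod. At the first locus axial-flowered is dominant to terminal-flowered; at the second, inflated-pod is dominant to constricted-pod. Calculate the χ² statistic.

12.602

A dihybrid F₂ with independent assortment and complete dominance at both loci gives a 9:3:3:1 phenotypic ratio.
Expected counts for N = 1400 under a 9:3:3:1 ratio (total parts = 16):
  axial-flowered inflated-pod: 1400 × 9/16 = 787.5
  axial-flowered constricted-pod: 1400 × 3/16 = 262.5
  terminal-flowered inflated-pod: 1400 × 3/16 = 262.5
  terminal-flowered constricted-pod: 1400 × 1/16 = 87.5
χ² = Σ (O − E)² / E
  axial-flowered inflated-pod: (747 − 787.5)² / 787.5 = 2.0829
  axial-flowered constricted-pod: (266 − 262.5)² / 262.5 = 0.0467
  terminal-flowered inflated-pod: (311 − 262.5)² / 262.5 = 8.9610
  terminal-flowered constricted-pod: (76 − 87.5)² / 87.5 = 1.5114
χ² = 2.0829 + 0.0467 + 8.9610 + 1.5114 = 12.602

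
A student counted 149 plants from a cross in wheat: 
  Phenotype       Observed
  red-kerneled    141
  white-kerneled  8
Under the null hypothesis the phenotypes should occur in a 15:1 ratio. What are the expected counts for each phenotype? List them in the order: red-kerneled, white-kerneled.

The 15:1 ratio has 16 parts, so with N = 149 the expected counts are:
  red-kerneled: 149 × 15/16 = 139.6875
  white-kerneled: 149 × 1/16 = 9.3125

139.6875, 9.3125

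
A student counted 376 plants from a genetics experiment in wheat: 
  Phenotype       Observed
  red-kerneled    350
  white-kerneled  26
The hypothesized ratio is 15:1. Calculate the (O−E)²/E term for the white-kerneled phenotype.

Expected counts for N = 376 under a 15:1 ratio (total parts = 16):
  red-kerneled: 376 × 15/16 = 352.5
  white-kerneled: 376 × 1/16 = 23.5
Contribution of white-kerneled: (26 − 23.5)² / 23.5 = 0.2660

0.266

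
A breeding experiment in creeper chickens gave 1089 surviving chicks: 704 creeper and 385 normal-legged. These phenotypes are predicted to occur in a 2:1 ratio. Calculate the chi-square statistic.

2.000

Under the 2:1 hypothesis (Σ ratio = 3, N = 1089):
  creeper: 1089 × 2/3 = 726
  normal-legged: 1089 × 1/3 = 363
χ² = Σ (O − E)² / E
  creeper: (704 − 726)² / 726 = 0.6667
  normal-legged: (385 − 363)² / 363 = 1.3333
χ² = 0.6667 + 1.3333 = 2.000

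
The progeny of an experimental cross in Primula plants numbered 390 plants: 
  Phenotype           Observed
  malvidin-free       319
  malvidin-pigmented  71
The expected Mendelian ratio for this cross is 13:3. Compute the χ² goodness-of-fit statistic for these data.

Expected counts for N = 390 under a 13:3 ratio (total parts = 16):
  malvidin-free: 390 × 13/16 = 316.875
  malvidin-pigmented: 390 × 3/16 = 73.125
χ² = Σ (O − E)² / E
  malvidin-free: (319 − 316.875)² / 316.875 = 0.0143
  malvidin-pigmented: (71 − 73.125)² / 73.125 = 0.0618
χ² = 0.0143 + 0.0618 = 0.0761 ≈ 0.076

0.076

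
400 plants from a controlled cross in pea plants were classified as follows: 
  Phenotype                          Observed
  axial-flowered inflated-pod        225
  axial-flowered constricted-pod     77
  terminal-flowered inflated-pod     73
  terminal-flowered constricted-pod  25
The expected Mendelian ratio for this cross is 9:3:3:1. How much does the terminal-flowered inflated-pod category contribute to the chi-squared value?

0.053

Expected counts for N = 400 under a 9:3:3:1 ratio (total parts = 16):
  axial-flowered inflated-pod: 400 × 9/16 = 225
  axial-flowered constricted-pod: 400 × 3/16 = 75
  terminal-flowered inflated-pod: 400 × 3/16 = 75
  terminal-flowered constricted-pod: 400 × 1/16 = 25
Contribution of terminal-flowered inflated-pod: (73 − 75)² / 75 = 0.0533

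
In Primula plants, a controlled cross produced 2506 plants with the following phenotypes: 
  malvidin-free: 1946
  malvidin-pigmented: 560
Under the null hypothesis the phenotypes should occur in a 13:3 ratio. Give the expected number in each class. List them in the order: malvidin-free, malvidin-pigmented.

Total ratio parts = 16. Expected numbers out of 2506:
  malvidin-free: 2506 × 13/16 = 2036.125
  malvidin-pigmented: 2506 × 3/16 = 469.875

2036.125, 469.875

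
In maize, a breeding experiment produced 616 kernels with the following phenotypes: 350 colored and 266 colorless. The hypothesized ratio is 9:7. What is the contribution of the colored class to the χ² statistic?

Under the 9:7 hypothesis (Σ ratio = 16, N = 616):
  colored: 616 × 9/16 = 346.5
  colorless: 616 × 7/16 = 269.5
Contribution of colored: (350 − 346.5)² / 346.5 = 0.0354

0.035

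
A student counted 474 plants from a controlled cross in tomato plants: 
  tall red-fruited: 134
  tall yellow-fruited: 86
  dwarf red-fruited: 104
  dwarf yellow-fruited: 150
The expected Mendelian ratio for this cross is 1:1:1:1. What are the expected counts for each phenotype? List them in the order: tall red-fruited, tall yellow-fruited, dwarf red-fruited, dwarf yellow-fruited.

Under the 1:1:1:1 hypothesis (Σ ratio = 4, N = 474):
  tall red-fruited: 474 × 1/4 = 118.5
  tall yellow-fruited: 474 × 1/4 = 118.5
  dwarf red-fruited: 474 × 1/4 = 118.5
  dwarf yellow-fruited: 474 × 1/4 = 118.5

118.5, 118.5, 118.5, 118.5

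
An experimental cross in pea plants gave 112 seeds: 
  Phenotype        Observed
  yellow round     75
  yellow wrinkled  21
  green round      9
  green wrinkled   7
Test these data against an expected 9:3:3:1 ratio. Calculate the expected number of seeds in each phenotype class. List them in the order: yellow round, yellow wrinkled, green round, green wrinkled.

63, 21, 21, 7

Under the 9:3:3:1 hypothesis (Σ ratio = 16, N = 112):
  yellow round: 112 × 9/16 = 63
  yellow wrinkled: 112 × 3/16 = 21
  green round: 112 × 3/16 = 21
  green wrinkled: 112 × 1/16 = 7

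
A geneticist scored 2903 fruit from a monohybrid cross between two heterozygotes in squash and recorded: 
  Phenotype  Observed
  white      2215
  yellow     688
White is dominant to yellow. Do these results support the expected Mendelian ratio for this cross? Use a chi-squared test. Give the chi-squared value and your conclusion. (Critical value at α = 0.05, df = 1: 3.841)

2.618; consistent

For a monohybrid cross between heterozygotes with complete dominance, the expected phenotypic ratio is 3:1.
The 3:1 ratio has 4 parts, so with N = 2903 the expected counts are:
  white: 2903 × 3/4 = 2177.25
  yellow: 2903 × 1/4 = 725.75
χ² = Σ (O − E)² / E
  white: (2215 − 2177.25)² / 2177.25 = 0.6545
  yellow: (688 − 725.75)² / 725.75 = 1.9636
χ² = 0.6545 + 1.9636 = 2.6181 ≈ 2.618
Degrees of freedom = 2 − 1 = 1; critical value at α = 0.05 is 3.841.
Since 2.618 < 3.841, we fail to reject the null hypothesis — the data are consistent with the 3:1 ratio.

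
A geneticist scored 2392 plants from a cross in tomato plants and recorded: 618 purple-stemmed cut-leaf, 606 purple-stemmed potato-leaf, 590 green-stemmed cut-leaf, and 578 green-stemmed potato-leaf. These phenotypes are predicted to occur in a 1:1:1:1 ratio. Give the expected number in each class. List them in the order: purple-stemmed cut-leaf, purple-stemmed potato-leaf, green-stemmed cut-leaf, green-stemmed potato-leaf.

598, 598, 598, 598

Under the 1:1:1:1 hypothesis (Σ ratio = 4, N = 2392):
  purple-stemmed cut-leaf: 2392 × 1/4 = 598
  purple-stemmed potato-leaf: 2392 × 1/4 = 598
  green-stemmed cut-leaf: 2392 × 1/4 = 598
  green-stemmed potato-leaf: 2392 × 1/4 = 598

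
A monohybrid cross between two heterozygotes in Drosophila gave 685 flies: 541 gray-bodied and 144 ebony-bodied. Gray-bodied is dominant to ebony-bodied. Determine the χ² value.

5.782

For a monohybrid cross between heterozygotes with complete dominance, the expected phenotypic ratio is 3:1.
Expected counts for N = 685 under a 3:1 ratio (total parts = 4):
  gray-bodied: 685 × 3/4 = 513.75
  ebony-bodied: 685 × 1/4 = 171.25
χ² = Σ (O − E)² / E
  gray-bodied: (541 − 513.75)² / 513.75 = 1.4454
  ebony-bodied: (144 − 171.25)² / 171.25 = 4.3361
χ² = 1.4454 + 4.3361 = 5.7815 ≈ 5.782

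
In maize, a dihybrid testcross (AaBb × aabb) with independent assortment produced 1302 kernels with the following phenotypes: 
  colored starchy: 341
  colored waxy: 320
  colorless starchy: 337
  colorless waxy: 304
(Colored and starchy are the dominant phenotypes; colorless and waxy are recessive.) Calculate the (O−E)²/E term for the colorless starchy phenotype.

0.406

A dihybrid testcross with independent assortment gives a 1:1:1:1 ratio.
The 1:1:1:1 ratio has 4 parts, so with N = 1302 the expected counts are:
  colored starchy: 1302 × 1/4 = 325.5
  colored waxy: 1302 × 1/4 = 325.5
  colorless starchy: 1302 × 1/4 = 325.5
  colorless waxy: 1302 × 1/4 = 325.5
Contribution of colorless starchy: (337 − 325.5)² / 325.5 = 0.4063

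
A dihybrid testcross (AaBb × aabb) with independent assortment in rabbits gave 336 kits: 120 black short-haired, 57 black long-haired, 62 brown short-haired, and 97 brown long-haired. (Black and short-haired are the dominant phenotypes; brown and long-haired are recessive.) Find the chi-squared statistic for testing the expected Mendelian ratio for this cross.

31.881

A dihybrid testcross with independent assortment gives a 1:1:1:1 ratio.
Total ratio parts = 4. Expected numbers out of 336:
  black short-haired: 336 × 1/4 = 84
  black long-haired: 336 × 1/4 = 84
  brown short-haired: 336 × 1/4 = 84
  brown long-haired: 336 × 1/4 = 84
χ² = Σ (O − E)² / E
  black short-haired: (120 − 84)² / 84 = 15.4286
  black long-haired: (57 − 84)² / 84 = 8.6786
  brown short-haired: (62 − 84)² / 84 = 5.7619
  brown long-haired: (97 − 84)² / 84 = 2.0119
χ² = 15.4286 + 8.6786 + 5.7619 + 2.0119 = 31.881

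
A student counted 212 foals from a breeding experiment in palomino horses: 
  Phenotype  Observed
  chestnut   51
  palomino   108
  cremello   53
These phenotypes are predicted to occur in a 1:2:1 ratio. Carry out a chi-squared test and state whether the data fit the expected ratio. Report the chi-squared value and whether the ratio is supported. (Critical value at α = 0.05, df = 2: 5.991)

0.113; consistent

The 1:2:1 ratio has 4 parts, so with N = 212 the expected counts are:
  chestnut: 212 × 1/4 = 53
  palomino: 212 × 2/4 = 106
  cremello: 212 × 1/4 = 53
χ² = Σ (O − E)² / E
  chestnut: (51 − 53)² / 53 = 0.0755
  palomino: (108 − 106)² / 106 = 0.0377
  cremello: (53 − 53)² / 53 = 0.0000
χ² = 0.0755 + 0.0377 + 0.0000 = 0.1132 ≈ 0.113
Degrees of freedom = 3 − 1 = 2; critical value at α = 0.05 is 5.991.
Since 0.113 < 5.991, we fail to reject the null hypothesis — the data are consistent with the 1:2:1 ratio.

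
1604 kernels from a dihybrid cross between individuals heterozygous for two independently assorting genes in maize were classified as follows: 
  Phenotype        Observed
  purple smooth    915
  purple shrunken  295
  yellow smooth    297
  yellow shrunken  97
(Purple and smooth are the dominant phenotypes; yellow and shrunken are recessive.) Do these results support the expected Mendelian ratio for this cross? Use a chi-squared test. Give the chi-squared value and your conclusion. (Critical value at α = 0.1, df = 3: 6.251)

0.442; consistent

A dihybrid F₂ with independent assortment and complete dominance at both loci gives a 9:3:3:1 phenotypic ratio.
Under the 9:3:3:1 hypothesis (Σ ratio = 16, N = 1604):
  purple smooth: 1604 × 9/16 = 902.25
  purple shrunken: 1604 × 3/16 = 300.75
  yellow smooth: 1604 × 3/16 = 300.75
  yellow shrunken: 1604 × 1/16 = 100.25
χ² = Σ (O − E)² / E
  purple smooth: (915 − 902.25)² / 902.25 = 0.1802
  purple shrunken: (295 − 300.75)² / 300.75 = 0.1099
  yellow smooth: (297 − 300.75)² / 300.75 = 0.0468
  yellow shrunken: (97 − 100.25)² / 100.25 = 0.1054
χ² = 0.1802 + 0.1099 + 0.0468 + 0.1054 = 0.4423 ≈ 0.442
Degrees of freedom = 4 − 1 = 3; critical value at α = 0.1 is 6.251.
Since 0.442 < 6.251, we fail to reject the null hypothesis — the data are consistent with the 9:3:3:1 ratio.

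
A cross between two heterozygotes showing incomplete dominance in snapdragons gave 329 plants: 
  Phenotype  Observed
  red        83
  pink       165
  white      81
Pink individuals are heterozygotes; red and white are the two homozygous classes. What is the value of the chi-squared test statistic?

With incomplete dominance, a heterozygote × heterozygote cross gives a 1:2:1 phenotypic ratio.
Expected counts for N = 329 under a 1:2:1 ratio (total parts = 4):
  red: 329 × 1/4 = 82.25
  pink: 329 × 2/4 = 164.5
  white: 329 × 1/4 = 82.25
χ² = Σ (O − E)² / E
  red: (83 − 82.25)² / 82.25 = 0.0068
  pink: (165 − 164.5)² / 164.5 = 0.0015
  white: (81 − 82.25)² / 82.25 = 0.0190
χ² = 0.0068 + 0.0015 + 0.0190 = 0.0273 ≈ 0.027

0.027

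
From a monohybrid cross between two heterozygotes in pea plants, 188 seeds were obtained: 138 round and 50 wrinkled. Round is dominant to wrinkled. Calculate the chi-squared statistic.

For a monohybrid cross between heterozygotes with complete dominance, the expected phenotypic ratio is 3:1.
Total ratio parts = 4. Expected numbers out of 188:
  round: 188 × 3/4 = 141
  wrinkled: 188 × 1/4 = 47
χ² = Σ (O − E)² / E
  round: (138 − 141)² / 141 = 0.0638
  wrinkled: (50 − 47)² / 47 = 0.1915
χ² = 0.0638 + 0.1915 = 0.2553 ≈ 0.255

0.255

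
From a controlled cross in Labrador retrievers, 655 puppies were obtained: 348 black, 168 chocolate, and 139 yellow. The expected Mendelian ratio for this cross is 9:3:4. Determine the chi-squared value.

Under the 9:3:4 hypothesis (Σ ratio = 16, N = 655):
  black: 655 × 9/16 = 368.4375
  chocolate: 655 × 3/16 = 122.8125
  yellow: 655 × 4/16 = 163.75
χ² = Σ (O − E)² / E
  black: (348 − 368.4375)² / 368.4375 = 1.1337
  chocolate: (168 − 122.8125)² / 122.8125 = 16.6262
  yellow: (139 − 163.75)² / 163.75 = 3.7408
χ² = 1.1337 + 16.6262 + 3.7408 = 21.5007 ≈ 21.501

21.501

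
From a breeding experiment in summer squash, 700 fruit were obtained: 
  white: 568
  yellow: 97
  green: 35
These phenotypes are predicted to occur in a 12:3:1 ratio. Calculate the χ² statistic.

14.210

Under the 12:3:1 hypothesis (Σ ratio = 16, N = 700):
  white: 700 × 12/16 = 525
  yellow: 700 × 3/16 = 131.25
  green: 700 × 1/16 = 43.75
χ² = Σ (O − E)² / E
  white: (568 − 525)² / 525 = 3.5219
  yellow: (97 − 131.25)² / 131.25 = 8.9376
  green: (35 − 43.75)² / 43.75 = 1.7500
χ² = 3.5219 + 8.9376 + 1.7500 = 14.2095 ≈ 14.210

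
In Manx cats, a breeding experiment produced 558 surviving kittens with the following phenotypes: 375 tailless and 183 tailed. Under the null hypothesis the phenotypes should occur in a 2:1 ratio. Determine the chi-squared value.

0.073

Expected counts for N = 558 under a 2:1 ratio (total parts = 3):
  tailless: 558 × 2/3 = 372
  tailed: 558 × 1/3 = 186
χ² = Σ (O − E)² / E
  tailless: (375 − 372)² / 372 = 0.0242
  tailed: (183 − 186)² / 186 = 0.0484
χ² = 0.0242 + 0.0484 = 0.0726 ≈ 0.073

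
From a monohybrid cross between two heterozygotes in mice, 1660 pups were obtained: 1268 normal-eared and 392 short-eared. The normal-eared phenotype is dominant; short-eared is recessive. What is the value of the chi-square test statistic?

1.700

For a monohybrid cross between heterozygotes with complete dominance, the expected phenotypic ratio is 3:1.
Total ratio parts = 4. Expected numbers out of 1660:
  normal-eared: 1660 × 3/4 = 1245
  short-eared: 1660 × 1/4 = 415
χ² = Σ (O − E)² / E
  normal-eared: (1268 − 1245)² / 1245 = 0.4249
  short-eared: (392 − 415)² / 415 = 1.2747
χ² = 0.4249 + 1.2747 = 1.6996 ≈ 1.700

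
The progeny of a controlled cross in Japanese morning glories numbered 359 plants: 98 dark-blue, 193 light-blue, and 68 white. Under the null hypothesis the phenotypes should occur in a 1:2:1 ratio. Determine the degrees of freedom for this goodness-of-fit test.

2

A goodness-of-fit test with 3 phenotype classes has df = 3 − 1 = 2.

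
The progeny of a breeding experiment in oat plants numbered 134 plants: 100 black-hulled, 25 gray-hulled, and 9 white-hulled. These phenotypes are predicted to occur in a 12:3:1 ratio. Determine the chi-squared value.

Expected counts for N = 134 under a 12:3:1 ratio (total parts = 16):
  black-hulled: 134 × 12/16 = 100.5
  gray-hulled: 134 × 3/16 = 25.125
  white-hulled: 134 × 1/16 = 8.375
χ² = Σ (O − E)² / E
  black-hulled: (100 − 100.5)² / 100.5 = 0.0025
  gray-hulled: (25 − 25.125)² / 25.125 = 0.0006
  white-hulled: (9 − 8.375)² / 8.375 = 0.0466
χ² = 0.0025 + 0.0006 + 0.0466 = 0.0497 ≈ 0.050

0.050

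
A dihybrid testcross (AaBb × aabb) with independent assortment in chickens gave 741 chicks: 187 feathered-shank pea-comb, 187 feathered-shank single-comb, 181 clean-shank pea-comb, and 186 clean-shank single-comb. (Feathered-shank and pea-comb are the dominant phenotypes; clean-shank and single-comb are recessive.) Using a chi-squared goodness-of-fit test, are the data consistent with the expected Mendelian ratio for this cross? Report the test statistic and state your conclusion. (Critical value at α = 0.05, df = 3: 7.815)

A dihybrid testcross with independent assortment gives a 1:1:1:1 ratio.
The 1:1:1:1 ratio has 4 parts, so with N = 741 the expected counts are:
  feathered-shank pea-comb: 741 × 1/4 = 185.25
  feathered-shank single-comb: 741 × 1/4 = 185.25
  clean-shank pea-comb: 741 × 1/4 = 185.25
  clean-shank single-comb: 741 × 1/4 = 185.25
χ² = Σ (O − E)² / E
  feathered-shank pea-comb: (187 − 185.25)² / 185.25 = 0.0165
  feathered-shank single-comb: (187 − 185.25)² / 185.25 = 0.0165
  clean-shank pea-comb: (181 − 185.25)² / 185.25 = 0.0975
  clean-shank single-comb: (186 − 185.25)² / 185.25 = 0.0030
χ² = 0.0165 + 0.0165 + 0.0975 + 0.0030 = 0.1335 ≈ 0.134
Degrees of freedom = 4 − 1 = 3; critical value at α = 0.05 is 7.815.
Since 0.134 < 7.815, we fail to reject the null hypothesis — the data are consistent with the 1:1:1:1 ratio.

0.134; consistent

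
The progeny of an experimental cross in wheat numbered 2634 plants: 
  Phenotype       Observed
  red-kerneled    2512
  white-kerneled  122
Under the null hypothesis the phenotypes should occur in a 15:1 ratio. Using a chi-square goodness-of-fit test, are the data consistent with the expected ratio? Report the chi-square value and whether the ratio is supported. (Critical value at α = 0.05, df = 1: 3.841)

The 15:1 ratio has 16 parts, so with N = 2634 the expected counts are:
  red-kerneled: 2634 × 15/16 = 2469.375
  white-kerneled: 2634 × 1/16 = 164.625
χ² = Σ (O − E)² / E
  red-kerneled: (2512 − 2469.375)² / 2469.375 = 0.7358
  white-kerneled: (122 − 164.625)² / 164.625 = 11.0365
χ² = 0.7358 + 11.0365 = 11.7723 ≈ 11.772
Degrees of freedom = 2 − 1 = 1; critical value at α = 0.05 is 3.841.
Since 11.772 > 3.841, we reject the null hypothesis — the data do not fit the 15:1 ratio.

11.772; not consistent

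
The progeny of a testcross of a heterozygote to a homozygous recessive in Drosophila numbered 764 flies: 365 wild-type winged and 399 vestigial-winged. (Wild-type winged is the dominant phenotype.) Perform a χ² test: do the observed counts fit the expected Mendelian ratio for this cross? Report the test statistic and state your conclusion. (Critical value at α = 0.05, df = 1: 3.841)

A testcross of a heterozygote (Aa × aa) gives a 1:1 phenotypic ratio.
Under the 1:1 hypothesis (Σ ratio = 2, N = 764):
  wild-type winged: 764 × 1/2 = 382
  vestigial-winged: 764 × 1/2 = 382
χ² = Σ (O − E)² / E
  wild-type winged: (365 − 382)² / 382 = 0.7565
  vestigial-winged: (399 − 382)² / 382 = 0.7565
χ² = 0.7565 + 0.7565 = 1.513
Degrees of freedom = 2 − 1 = 1; critical value at α = 0.05 is 3.841.
Since 1.513 < 3.841, we fail to reject the null hypothesis — the data are consistent with the 1:1 ratio.

1.513; consistent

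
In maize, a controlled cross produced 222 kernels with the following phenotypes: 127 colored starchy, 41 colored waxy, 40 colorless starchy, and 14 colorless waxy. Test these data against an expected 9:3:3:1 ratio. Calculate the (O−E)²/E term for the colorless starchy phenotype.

Expected counts for N = 222 under a 9:3:3:1 ratio (total parts = 16):
  colored starchy: 222 × 9/16 = 124.875
  colored waxy: 222 × 3/16 = 41.625
  colorless starchy: 222 × 3/16 = 41.625
  colorless waxy: 222 × 1/16 = 13.875
Contribution of colorless starchy: (40 − 41.625)² / 41.625 = 0.0634

0.063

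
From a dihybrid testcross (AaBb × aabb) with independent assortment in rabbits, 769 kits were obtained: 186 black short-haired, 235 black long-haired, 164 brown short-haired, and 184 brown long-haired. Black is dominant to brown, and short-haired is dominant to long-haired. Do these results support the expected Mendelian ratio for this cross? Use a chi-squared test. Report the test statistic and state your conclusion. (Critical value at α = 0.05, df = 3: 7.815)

A dihybrid testcross with independent assortment gives a 1:1:1:1 ratio.
Under the 1:1:1:1 hypothesis (Σ ratio = 4, N = 769):
  black short-haired: 769 × 1/4 = 192.25
  black long-haired: 769 × 1/4 = 192.25
  brown short-haired: 769 × 1/4 = 192.25
  brown long-haired: 769 × 1/4 = 192.25
χ² = Σ (O − E)² / E
  black short-haired: (186 − 192.25)² / 192.25 = 0.2032
  black long-haired: (235 − 192.25)² / 192.25 = 9.5062
  brown short-haired: (164 − 192.25)² / 192.25 = 4.1512
  brown long-haired: (184 − 192.25)² / 192.25 = 0.3540
χ² = 0.2032 + 9.5062 + 4.1512 + 0.3540 = 14.2146 ≈ 14.215
Degrees of freedom = 4 − 1 = 3; critical value at α = 0.05 is 7.815.
Since 14.215 > 7.815, we reject the null hypothesis — the data do not fit the 1:1:1:1 ratio.

14.215; not consistent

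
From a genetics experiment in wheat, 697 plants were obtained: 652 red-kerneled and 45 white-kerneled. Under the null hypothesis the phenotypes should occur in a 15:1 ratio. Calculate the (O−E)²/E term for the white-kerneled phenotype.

0.047

The 15:1 ratio has 16 parts, so with N = 697 the expected counts are:
  red-kerneled: 697 × 15/16 = 653.4375
  white-kerneled: 697 × 1/16 = 43.5625
Contribution of white-kerneled: (45 − 43.5625)² / 43.5625 = 0.0474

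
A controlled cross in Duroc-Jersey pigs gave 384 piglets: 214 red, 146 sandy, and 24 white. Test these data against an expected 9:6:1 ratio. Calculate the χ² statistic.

0.046

Under the 9:6:1 hypothesis (Σ ratio = 16, N = 384):
  red: 384 × 9/16 = 216
  sandy: 384 × 6/16 = 144
  white: 384 × 1/16 = 24
χ² = Σ (O − E)² / E
  red: (214 − 216)² / 216 = 0.0185
  sandy: (146 − 144)² / 144 = 0.0278
  white: (24 − 24)² / 24 = 0.0000
χ² = 0.0185 + 0.0278 + 0.0000 = 0.0463 ≈ 0.046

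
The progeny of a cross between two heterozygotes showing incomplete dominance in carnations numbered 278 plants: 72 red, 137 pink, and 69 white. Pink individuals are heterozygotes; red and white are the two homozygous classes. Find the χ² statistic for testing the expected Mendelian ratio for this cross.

0.122

With incomplete dominance, a heterozygote × heterozygote cross gives a 1:2:1 phenotypic ratio.
Total ratio parts = 4. Expected numbers out of 278:
  red: 278 × 1/4 = 69.5
  pink: 278 × 2/4 = 139
  white: 278 × 1/4 = 69.5
χ² = Σ (O − E)² / E
  red: (72 − 69.5)² / 69.5 = 0.0899
  pink: (137 − 139)² / 139 = 0.0288
  white: (69 − 69.5)² / 69.5 = 0.0036
χ² = 0.0899 + 0.0288 + 0.0036 = 0.1223 ≈ 0.122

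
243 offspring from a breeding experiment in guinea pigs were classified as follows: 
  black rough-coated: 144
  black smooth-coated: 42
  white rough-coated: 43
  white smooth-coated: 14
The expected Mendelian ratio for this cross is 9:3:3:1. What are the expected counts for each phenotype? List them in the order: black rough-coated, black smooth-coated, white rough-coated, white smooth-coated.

The 9:3:3:1 ratio has 16 parts, so with N = 243 the expected counts are:
  black rough-coated: 243 × 9/16 = 136.6875
  black smooth-coated: 243 × 3/16 = 45.5625
  white rough-coated: 243 × 3/16 = 45.5625
  white smooth-coated: 243 × 1/16 = 15.1875

136.6875, 45.5625, 45.5625, 15.1875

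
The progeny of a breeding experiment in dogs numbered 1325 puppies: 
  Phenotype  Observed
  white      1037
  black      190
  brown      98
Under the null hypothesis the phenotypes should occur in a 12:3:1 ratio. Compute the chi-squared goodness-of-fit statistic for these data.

18.413

The 12:3:1 ratio has 16 parts, so with N = 1325 the expected counts are:
  white: 1325 × 12/16 = 993.75
  black: 1325 × 3/16 = 248.4375
  brown: 1325 × 1/16 = 82.8125
χ² = Σ (O − E)² / E
  white: (1037 − 993.75)² / 993.75 = 1.8823
  black: (190 − 248.4375)² / 248.4375 = 13.7457
  brown: (98 − 82.8125)² / 82.8125 = 2.7853
χ² = 1.8823 + 13.7457 + 2.7853 = 18.4133 ≈ 18.413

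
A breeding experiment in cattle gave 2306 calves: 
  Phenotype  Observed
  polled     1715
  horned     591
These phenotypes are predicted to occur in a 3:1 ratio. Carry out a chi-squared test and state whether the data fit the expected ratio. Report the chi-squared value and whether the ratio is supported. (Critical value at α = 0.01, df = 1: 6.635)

Total ratio parts = 4. Expected numbers out of 2306:
  polled: 2306 × 3/4 = 1729.5
  horned: 2306 × 1/4 = 576.5
χ² = Σ (O − E)² / E
  polled: (1715 − 1729.5)² / 1729.5 = 0.1216
  horned: (591 − 576.5)² / 576.5 = 0.3647
χ² = 0.1216 + 0.3647 = 0.4863 ≈ 0.486
Degrees of freedom = 2 − 1 = 1; critical value at α = 0.01 is 6.635.
Since 0.486 < 6.635, we fail to reject the null hypothesis — the data are consistent with the 3:1 ratio.

0.486; consistent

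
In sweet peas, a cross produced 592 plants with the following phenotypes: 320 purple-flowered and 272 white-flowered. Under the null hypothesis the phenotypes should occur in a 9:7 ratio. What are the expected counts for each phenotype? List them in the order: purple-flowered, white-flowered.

333, 259

Total ratio parts = 16. Expected numbers out of 592:
  purple-flowered: 592 × 9/16 = 333
  white-flowered: 592 × 7/16 = 259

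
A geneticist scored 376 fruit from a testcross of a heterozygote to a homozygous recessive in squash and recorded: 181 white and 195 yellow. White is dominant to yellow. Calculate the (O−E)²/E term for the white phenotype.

A testcross of a heterozygote (Aa × aa) gives a 1:1 phenotypic ratio.
Under the 1:1 hypothesis (Σ ratio = 2, N = 376):
  white: 376 × 1/2 = 188
  yellow: 376 × 1/2 = 188
Contribution of white: (181 − 188)² / 188 = 0.2606

0.261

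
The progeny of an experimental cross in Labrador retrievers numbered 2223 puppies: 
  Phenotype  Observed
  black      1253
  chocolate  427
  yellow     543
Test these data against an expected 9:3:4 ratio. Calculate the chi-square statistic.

0.547

Expected counts for N = 2223 under a 9:3:4 ratio (total parts = 16):
  black: 2223 × 9/16 = 1250.4375
  chocolate: 2223 × 3/16 = 416.8125
  yellow: 2223 × 4/16 = 555.75
χ² = Σ (O − E)² / E
  black: (1253 − 1250.4375)² / 1250.4375 = 0.0053
  chocolate: (427 − 416.8125)² / 416.8125 = 0.2490
  yellow: (543 − 555.75)² / 555.75 = 0.2925
χ² = 0.0053 + 0.2490 + 0.2925 = 0.5468 ≈ 0.547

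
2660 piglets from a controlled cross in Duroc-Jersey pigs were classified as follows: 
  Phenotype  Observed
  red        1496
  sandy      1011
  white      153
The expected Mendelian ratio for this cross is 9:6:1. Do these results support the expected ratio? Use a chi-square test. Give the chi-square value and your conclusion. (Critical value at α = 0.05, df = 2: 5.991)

1.239; consistent

Total ratio parts = 16. Expected numbers out of 2660:
  red: 2660 × 9/16 = 1496.25
  sandy: 2660 × 6/16 = 997.5
  white: 2660 × 1/16 = 166.25
χ² = Σ (O − E)² / E
  red: (1496 − 1496.25)² / 1496.25 = 0.0000
  sandy: (1011 − 997.5)² / 997.5 = 0.1827
  white: (153 − 166.25)² / 166.25 = 1.0560
χ² = 0.0000 + 0.1827 + 1.0560 = 1.2387 ≈ 1.239
Degrees of freedom = 3 − 1 = 2; critical value at α = 0.05 is 5.991.
Since 1.239 < 5.991, we fail to reject the null hypothesis — the data are consistent with the 9:6:1 ratio.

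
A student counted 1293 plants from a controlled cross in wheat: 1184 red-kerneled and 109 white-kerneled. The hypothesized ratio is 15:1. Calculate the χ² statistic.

The 15:1 ratio has 16 parts, so with N = 1293 the expected counts are:
  red-kerneled: 1293 × 15/16 = 1212.1875
  white-kerneled: 1293 × 1/16 = 80.8125
χ² = Σ (O − E)² / E
  red-kerneled: (1184 − 1212.1875)² / 1212.1875 = 0.6555
  white-kerneled: (109 − 80.8125)² / 80.8125 = 9.8318
χ² = 0.6555 + 9.8318 = 10.4873 ≈ 10.487

10.487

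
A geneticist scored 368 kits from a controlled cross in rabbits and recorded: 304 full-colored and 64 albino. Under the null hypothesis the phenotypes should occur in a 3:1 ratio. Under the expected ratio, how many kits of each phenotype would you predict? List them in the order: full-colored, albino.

The 3:1 ratio has 4 parts, so with N = 368 the expected counts are:
  full-colored: 368 × 3/4 = 276
  albino: 368 × 1/4 = 92

276, 92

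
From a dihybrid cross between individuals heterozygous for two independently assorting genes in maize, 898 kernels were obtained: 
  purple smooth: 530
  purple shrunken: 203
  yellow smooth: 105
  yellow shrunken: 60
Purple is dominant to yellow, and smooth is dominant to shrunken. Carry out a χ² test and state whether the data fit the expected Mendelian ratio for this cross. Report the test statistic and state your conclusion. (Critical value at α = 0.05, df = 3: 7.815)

32.467; not consistent

A dihybrid F₂ with independent assortment and complete dominance at both loci gives a 9:3:3:1 phenotypic ratio.
The 9:3:3:1 ratio has 16 parts, so with N = 898 the expected counts are:
  purple smooth: 898 × 9/16 = 505.125
  purple shrunken: 898 × 3/16 = 168.375
  yellow smooth: 898 × 3/16 = 168.375
  yellow shrunken: 898 × 1/16 = 56.125
χ² = Σ (O − E)² / E
  purple smooth: (530 − 505.125)² / 505.125 = 1.2250
  purple shrunken: (203 − 168.375)² / 168.375 = 7.1204
  yellow smooth: (105 − 168.375)² / 168.375 = 23.8538
  yellow shrunken: (60 − 56.125)² / 56.125 = 0.2675
χ² = 1.2250 + 7.1204 + 23.8538 + 0.2675 = 32.4667 ≈ 32.467
Degrees of freedom = 4 − 1 = 3; critical value at α = 0.05 is 7.815.
Since 32.467 > 7.815, we reject the null hypothesis — the data do not fit the 9:3:3:1 ratio.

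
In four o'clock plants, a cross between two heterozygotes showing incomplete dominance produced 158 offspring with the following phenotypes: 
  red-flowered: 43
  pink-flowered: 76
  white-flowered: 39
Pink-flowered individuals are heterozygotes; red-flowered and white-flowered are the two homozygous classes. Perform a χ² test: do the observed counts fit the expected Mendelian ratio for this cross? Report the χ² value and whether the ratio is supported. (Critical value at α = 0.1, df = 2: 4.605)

0.430; consistent

With incomplete dominance, a heterozygote × heterozygote cross gives a 1:2:1 phenotypic ratio.
Under the 1:2:1 hypothesis (Σ ratio = 4, N = 158):
  red-flowered: 158 × 1/4 = 39.5
  pink-flowered: 158 × 2/4 = 79
  white-flowered: 158 × 1/4 = 39.5
χ² = Σ (O − E)² / E
  red-flowered: (43 − 39.5)² / 39.5 = 0.3101
  pink-flowered: (76 − 79)² / 79 = 0.1139
  white-flowered: (39 − 39.5)² / 39.5 = 0.0063
χ² = 0.3101 + 0.1139 + 0.0063 = 0.4303 ≈ 0.430
Degrees of freedom = 3 − 1 = 2; critical value at α = 0.1 is 4.605.
Since 0.430 < 4.605, we fail to reject the null hypothesis — the data are consistent with the 1:2:1 ratio.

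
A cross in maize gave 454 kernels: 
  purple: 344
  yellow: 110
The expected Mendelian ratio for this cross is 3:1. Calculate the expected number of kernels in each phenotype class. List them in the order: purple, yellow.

340.5, 113.5

The 3:1 ratio has 4 parts, so with N = 454 the expected counts are:
  purple: 454 × 3/4 = 340.5
  yellow: 454 × 1/4 = 113.5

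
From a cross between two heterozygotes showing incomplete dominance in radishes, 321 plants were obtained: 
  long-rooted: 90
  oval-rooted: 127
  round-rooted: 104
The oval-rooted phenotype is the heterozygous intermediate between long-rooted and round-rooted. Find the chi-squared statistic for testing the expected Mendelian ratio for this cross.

With incomplete dominance, a heterozygote × heterozygote cross gives a 1:2:1 phenotypic ratio.
Expected counts for N = 321 under a 1:2:1 ratio (total parts = 4):
  long-rooted: 321 × 1/4 = 80.25
  oval-rooted: 321 × 2/4 = 160.5
  round-rooted: 321 × 1/4 = 80.25
χ² = Σ (O − E)² / E
  long-rooted: (90 − 80.25)² / 80.25 = 1.1846
  oval-rooted: (127 − 160.5)² / 160.5 = 6.9922
  round-rooted: (104 − 80.25)² / 80.25 = 7.0288
χ² = 1.1846 + 6.9922 + 7.0288 = 15.2056 ≈ 15.206

15.206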